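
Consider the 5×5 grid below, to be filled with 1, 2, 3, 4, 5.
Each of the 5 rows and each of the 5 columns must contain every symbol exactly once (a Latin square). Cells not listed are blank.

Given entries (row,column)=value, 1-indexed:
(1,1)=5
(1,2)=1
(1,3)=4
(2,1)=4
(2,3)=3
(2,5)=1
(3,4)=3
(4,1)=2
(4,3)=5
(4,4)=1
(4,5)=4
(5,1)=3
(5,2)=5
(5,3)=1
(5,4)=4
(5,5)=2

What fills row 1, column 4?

Row 1 already has {1, 4, 5} and column 4 already has {1, 3, 4}, so row 1, column 4 must be 2.

2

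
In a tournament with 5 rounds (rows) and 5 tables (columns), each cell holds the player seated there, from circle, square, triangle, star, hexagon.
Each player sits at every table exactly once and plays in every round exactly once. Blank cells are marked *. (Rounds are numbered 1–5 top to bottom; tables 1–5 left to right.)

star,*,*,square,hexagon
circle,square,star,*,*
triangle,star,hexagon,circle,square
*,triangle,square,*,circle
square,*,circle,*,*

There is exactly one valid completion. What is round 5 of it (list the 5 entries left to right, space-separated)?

Round 5, table 2: round 5 has {circle, square} and table 2 has {square, triangle, star}, leaving only hexagon.
Round 1, table 2: round 1 has {square, star, hexagon} and table 2 has {square, triangle, star, hexagon}, leaving only circle.
Round 1, table 3: round 1 has {circle, square, star, hexagon} and table 3 has {circle, square, star, hexagon}, leaving only triangle.
Round 2, table 5: round 2 has {circle, square, star} and table 5 has {circle, square, hexagon}, leaving only triangle.
Round 5, table 5: round 5 has {circle, square, hexagon} and table 5 has {circle, square, triangle, hexagon}, leaving only star.
Round 5, table 4: round 5 has {circle, square, star, hexagon} and table 4 has {circle, square}, leaving only triangle.
So round 5 reads: square hexagon circle triangle star.

square hexagon circle triangle star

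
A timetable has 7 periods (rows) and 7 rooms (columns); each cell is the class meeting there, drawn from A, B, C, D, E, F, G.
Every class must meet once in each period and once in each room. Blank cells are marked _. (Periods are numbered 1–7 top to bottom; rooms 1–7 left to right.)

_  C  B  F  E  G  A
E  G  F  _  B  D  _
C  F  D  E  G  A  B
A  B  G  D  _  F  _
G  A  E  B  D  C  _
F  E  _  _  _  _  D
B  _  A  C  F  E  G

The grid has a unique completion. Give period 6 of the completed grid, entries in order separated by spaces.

F E C G A B D

Period 6, room 3: period 6 has {D, E, F} and room 3 has {A, B, D, E, F, G}, leaving only C.
Period 6, room 5: period 6 has {C, D, E, F} and room 5 has {B, D, E, F, G}, leaving only A.
Period 6, room 4: period 6 has {A, C, D, E, F} and room 4 has {B, C, D, E, F}, leaving only G.
Period 6, room 6: period 6 has {A, C, D, E, F, G} and room 6 has {A, C, D, E, F, G}, leaving only B.
So period 6 reads: F E C G A B D.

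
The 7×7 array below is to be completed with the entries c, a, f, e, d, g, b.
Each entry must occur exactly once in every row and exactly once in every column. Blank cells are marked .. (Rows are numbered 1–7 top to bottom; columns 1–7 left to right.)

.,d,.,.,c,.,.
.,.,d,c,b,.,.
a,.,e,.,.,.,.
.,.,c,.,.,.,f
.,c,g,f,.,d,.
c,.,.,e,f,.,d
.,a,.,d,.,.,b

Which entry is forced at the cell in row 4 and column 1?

Row 7, column 3: row 7 has {a, d, b} and column 3 has {c, e, d, g}, leaving only f.
Row 4, column 1 is narrowed to {e, d, g, b}.
If it were e, then row 2, column 1 would be left with no valid symbol.
If it were g, then row 5, column 1 would be left with no valid symbol.
If it were b, then row 5, column 7 would be left with no valid symbol.
So row 4, column 1 must be d.

d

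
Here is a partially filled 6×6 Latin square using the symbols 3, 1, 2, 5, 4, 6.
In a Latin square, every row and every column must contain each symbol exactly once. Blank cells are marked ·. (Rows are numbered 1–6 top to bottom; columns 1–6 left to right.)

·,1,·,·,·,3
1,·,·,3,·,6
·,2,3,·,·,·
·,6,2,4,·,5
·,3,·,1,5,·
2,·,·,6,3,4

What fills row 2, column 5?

2

Row 3, column 4: row 3 has {3, 2} and column 4 has {3, 1, 4, 6}, leaving only 5.
Row 1, column 4: row 1 has {3, 1} and column 4 has {3, 1, 5, 4, 6}, leaving only 2.
Row 3, column 6: row 3 has {3, 2, 5} and column 6 has {3, 5, 4, 6}, leaving only 1.
Row 4, column 1: row 4 has {2, 5, 4, 6} and column 1 has {1, 2}, leaving only 3.
Row 4, column 5: row 4 has {3, 2, 5, 4, 6} and column 5 has {3, 5}, leaving only 1.
Row 5, column 6: row 5 has {3, 1, 5} and column 6 has {3, 1, 5, 4, 6}, leaving only 2.
Row 6, column 2: row 6 has {3, 2, 4, 6} and column 2 has {3, 1, 2, 6}, leaving only 5.
Row 2, column 2: row 2 has {3, 1, 6} and column 2 has {3, 1, 2, 5, 6}, leaving only 4.
Row 2 already has {3, 1, 4, 6} and column 5 already has {3, 1, 5}, so row 2, column 5 must be 2.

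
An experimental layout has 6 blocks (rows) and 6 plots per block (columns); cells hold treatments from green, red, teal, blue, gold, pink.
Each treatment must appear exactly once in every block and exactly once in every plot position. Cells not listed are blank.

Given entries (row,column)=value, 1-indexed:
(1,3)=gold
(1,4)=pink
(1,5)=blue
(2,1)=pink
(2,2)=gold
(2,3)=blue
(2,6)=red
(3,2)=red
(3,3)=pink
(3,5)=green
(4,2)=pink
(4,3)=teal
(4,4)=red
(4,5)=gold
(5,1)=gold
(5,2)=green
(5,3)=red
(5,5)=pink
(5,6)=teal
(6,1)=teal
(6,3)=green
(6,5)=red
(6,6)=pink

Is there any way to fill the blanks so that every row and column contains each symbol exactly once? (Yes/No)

Yes

No block or plot among the givens repeats a symbol, and propagating forced cells runs into no contradiction.
One valid completion exists (for instance, red teal gold pink blue green / pink gold blue green teal red / blue red pink teal green gold / green pink teal red gold blue / gold green red blue pink teal / teal blue green gold red pink).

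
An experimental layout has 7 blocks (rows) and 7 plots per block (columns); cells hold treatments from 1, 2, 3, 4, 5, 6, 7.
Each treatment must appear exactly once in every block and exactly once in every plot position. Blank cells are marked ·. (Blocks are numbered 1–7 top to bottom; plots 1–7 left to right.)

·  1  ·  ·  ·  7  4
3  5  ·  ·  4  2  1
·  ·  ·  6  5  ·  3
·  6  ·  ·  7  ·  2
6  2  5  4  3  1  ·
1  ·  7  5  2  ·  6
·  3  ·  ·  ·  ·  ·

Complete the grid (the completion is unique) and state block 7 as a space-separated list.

7 3 4 2 1 6 5

Block 1, plot 5: block 1 has {1, 4, 7} and plot 5 has {2, 3, 4, 5, 7}, leaving only 6.
Block 7, plot 5: block 7 has {3} and plot 5 has {2, 3, 4, 5, 6, 7}, leaving only 1.
Block 2, plot 3: block 2 has {1, 2, 3, 4, 5} and plot 3 has {5, 7}, leaving only 6.
Block 2, plot 4: block 2 has {1, 2, 3, 4, 5, 6} and plot 4 has {4, 5, 6}, leaving only 7.
Block 7, plot 4: block 7 has {1, 3} and plot 4 has {4, 5, 6, 7}, leaving only 2.
Block 7, plot 3: block 7 has {1, 2, 3} and plot 3 has {5, 6, 7}, leaving only 4.
Block 1, plot 4: block 1 has {1, 4, 6, 7} and plot 4 has {2, 4, 5, 6, 7}, leaving only 3.
Block 1, plot 3: block 1 has {1, 3, 4, 6, 7} and plot 3 has {4, 5, 6, 7}, leaving only 2.
Block 1, plot 1: block 1 has {1, 2, 3, 4, 6, 7} and plot 1 has {1, 3, 6}, leaving only 5.
Block 7, plot 1: block 7 has {1, 2, 3, 4} and plot 1 has {1, 3, 5, 6}, leaving only 7.
Block 7, plot 7: block 7 has {1, 2, 3, 4, 7} and plot 7 has {1, 2, 3, 4, 6}, leaving only 5.
Block 7, plot 6: block 7 has {1, 2, 3, 4, 5, 7} and plot 6 has {1, 2, 7}, leaving only 6.
So block 7 reads: 7 3 4 2 1 6 5.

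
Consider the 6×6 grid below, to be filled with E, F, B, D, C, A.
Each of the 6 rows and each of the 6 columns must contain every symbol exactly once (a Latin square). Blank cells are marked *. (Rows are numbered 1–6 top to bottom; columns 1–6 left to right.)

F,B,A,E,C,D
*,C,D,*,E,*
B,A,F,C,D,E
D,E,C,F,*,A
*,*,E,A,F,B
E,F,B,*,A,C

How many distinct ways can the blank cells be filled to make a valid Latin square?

1

Row 2, column 1: eliminating its row and column leaves {A}.
Row 2, column 4: eliminating its row and column leaves {B}.
Row 2, column 6: eliminating its row and column leaves {F}.
Row 4, column 5: eliminating its row and column leaves {B}.
Row 5, column 1: eliminating its row and column leaves {C}.
Row 5, column 2: eliminating its row and column leaves {D}.
Row 6, column 4: eliminating its row and column leaves {D}.
Only one assignment across all blanks avoids any row or column repeat, giving 1 completion.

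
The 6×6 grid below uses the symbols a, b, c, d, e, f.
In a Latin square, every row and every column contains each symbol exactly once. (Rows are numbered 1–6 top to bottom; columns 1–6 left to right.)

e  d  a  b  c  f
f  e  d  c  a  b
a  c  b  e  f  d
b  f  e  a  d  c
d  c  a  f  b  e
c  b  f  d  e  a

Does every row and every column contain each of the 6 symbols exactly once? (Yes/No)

No

Every row is a permutation, but column 2 contains c twice (at rows 3 and 5).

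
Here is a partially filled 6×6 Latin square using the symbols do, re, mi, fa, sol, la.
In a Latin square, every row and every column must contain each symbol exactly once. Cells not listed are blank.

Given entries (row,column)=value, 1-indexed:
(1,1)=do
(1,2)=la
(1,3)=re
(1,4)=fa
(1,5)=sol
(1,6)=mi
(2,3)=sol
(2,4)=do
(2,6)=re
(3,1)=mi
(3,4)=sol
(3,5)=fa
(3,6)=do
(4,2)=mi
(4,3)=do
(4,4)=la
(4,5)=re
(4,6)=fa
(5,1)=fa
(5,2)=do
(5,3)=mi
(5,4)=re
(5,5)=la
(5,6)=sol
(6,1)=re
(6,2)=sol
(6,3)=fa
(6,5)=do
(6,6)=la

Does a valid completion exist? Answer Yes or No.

No row or column among the givens repeats a symbol, and propagating forced cells runs into no contradiction.
One valid completion exists (for instance, do la re fa sol mi / la fa sol do mi re / mi re la sol fa do / sol mi do la re fa / fa do mi re la sol / re sol fa mi do la).

Yes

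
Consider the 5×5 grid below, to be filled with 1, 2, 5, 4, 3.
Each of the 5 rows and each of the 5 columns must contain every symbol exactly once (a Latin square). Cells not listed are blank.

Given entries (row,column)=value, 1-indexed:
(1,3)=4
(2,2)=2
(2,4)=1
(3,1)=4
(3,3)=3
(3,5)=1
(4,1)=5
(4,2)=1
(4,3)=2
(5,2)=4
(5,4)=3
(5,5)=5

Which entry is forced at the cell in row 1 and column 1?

Row 2, column 1: row 2 has {1, 2} and column 1 has {5, 4}, leaving only 3.
Row 2, column 3: row 2 has {1, 2, 3} and column 3 has {2, 4, 3}, leaving only 5.
Row 2, column 5: row 2 has {1, 2, 5, 3} and column 5 has {1, 5}, leaving only 4.
Row 3, column 2: row 3 has {1, 4, 3} and column 2 has {1, 2, 4}, leaving only 5.
Row 1, column 2: row 1 has {4} and column 2 has {1, 2, 5, 4}, leaving only 3.
Row 1, column 5: row 1 has {4, 3} and column 5 has {1, 5, 4}, leaving only 2.
Row 1 already has {2, 4, 3} and column 1 already has {5, 4, 3}, so row 1, column 1 must be 1.

1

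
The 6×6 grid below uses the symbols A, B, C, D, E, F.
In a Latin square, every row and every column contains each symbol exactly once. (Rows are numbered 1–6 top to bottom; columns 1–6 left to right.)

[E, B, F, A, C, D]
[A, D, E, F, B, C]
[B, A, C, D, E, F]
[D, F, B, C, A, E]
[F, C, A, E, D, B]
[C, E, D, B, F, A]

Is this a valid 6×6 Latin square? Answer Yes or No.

Yes

Each row is a permutation of the 6 symbols, and so is each column.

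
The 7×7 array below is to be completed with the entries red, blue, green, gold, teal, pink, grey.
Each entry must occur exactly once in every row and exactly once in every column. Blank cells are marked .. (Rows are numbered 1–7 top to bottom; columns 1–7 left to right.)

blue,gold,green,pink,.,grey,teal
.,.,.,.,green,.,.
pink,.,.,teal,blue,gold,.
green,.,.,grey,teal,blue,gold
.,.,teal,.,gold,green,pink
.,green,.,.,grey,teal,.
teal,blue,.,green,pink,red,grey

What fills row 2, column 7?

red

Row 1, column 5: row 1 has {blue, green, gold, teal, pink, grey} and column 5 has {blue, green, gold, teal, pink, grey}, leaving only red.
Row 2, column 6: row 2 has {green} and column 6 has {red, blue, green, gold, teal, grey}, leaving only pink.
Row 7, column 3: row 7 has {red, blue, green, teal, pink, grey} and column 3 has {green, teal}, leaving only gold.
Row 2, column 7 is narrowed to {red, blue}.
If it were blue, then row 5, column 2 would be left with no valid symbol.
So row 2, column 7 must be red.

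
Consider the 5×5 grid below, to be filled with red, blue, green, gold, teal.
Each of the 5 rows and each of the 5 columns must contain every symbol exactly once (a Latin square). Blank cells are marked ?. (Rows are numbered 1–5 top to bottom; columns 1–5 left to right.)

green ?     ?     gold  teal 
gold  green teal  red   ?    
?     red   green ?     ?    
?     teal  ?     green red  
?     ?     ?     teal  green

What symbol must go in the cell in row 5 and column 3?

blue

Row 1, column 2: row 1 has {green, gold, teal} and column 2 has {red, green, teal}, leaving only blue.
Row 1, column 3: row 1 has {blue, green, gold, teal} and column 3 has {green, teal}, leaving only red.
Row 2, column 5: row 2 has {red, green, gold, teal} and column 5 has {red, green, teal}, leaving only blue.
Row 3, column 4: row 3 has {red, green} and column 4 has {red, green, gold, teal}, leaving only blue.
Row 3, column 1: row 3 has {red, blue, green} and column 1 has {green, gold}, leaving only teal.
Row 3, column 5: row 3 has {red, blue, green, teal} and column 5 has {red, blue, green, teal}, leaving only gold.
Row 4, column 1: row 4 has {red, green, teal} and column 1 has {green, gold, teal}, leaving only blue.
Row 4, column 3: row 4 has {red, blue, green, teal} and column 3 has {red, green, teal}, leaving only gold.
Row 5 already has {green, teal} and column 3 already has {red, green, gold, teal}, so row 5, column 3 must be blue.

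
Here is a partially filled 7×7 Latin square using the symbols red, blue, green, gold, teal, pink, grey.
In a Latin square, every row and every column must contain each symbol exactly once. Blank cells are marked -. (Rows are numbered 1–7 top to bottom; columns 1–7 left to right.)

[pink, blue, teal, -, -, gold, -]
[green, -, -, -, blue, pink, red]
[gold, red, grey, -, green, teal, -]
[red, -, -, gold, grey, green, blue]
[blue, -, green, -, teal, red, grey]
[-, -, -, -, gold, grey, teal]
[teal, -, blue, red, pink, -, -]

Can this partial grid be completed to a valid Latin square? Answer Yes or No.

No

Row 6, column 1: row 6 together with column 1 already contain {red, blue, green, gold, teal, pink, grey} — every symbol — so nothing can go there. The grid has no valid completion.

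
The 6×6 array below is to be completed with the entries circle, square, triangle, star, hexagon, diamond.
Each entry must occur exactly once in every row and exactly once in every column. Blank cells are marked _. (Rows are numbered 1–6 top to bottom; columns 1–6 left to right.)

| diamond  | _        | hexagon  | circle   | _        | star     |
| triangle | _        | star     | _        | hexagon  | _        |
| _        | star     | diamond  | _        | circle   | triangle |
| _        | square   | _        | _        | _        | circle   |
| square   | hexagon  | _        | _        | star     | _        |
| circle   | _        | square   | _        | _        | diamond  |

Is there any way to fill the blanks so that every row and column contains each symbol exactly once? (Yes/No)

Row 5, column 6: row 5 together with column 6 already contain {circle, square, triangle, star, hexagon, diamond} — every symbol — so nothing can go there. The grid has no valid completion.

No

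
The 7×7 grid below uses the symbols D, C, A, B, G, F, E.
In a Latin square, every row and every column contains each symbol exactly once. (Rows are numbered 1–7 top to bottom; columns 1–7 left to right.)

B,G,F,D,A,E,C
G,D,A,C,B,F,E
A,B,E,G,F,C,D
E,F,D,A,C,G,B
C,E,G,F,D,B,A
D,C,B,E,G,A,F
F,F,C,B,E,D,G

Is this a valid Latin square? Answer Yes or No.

No

Row 7 contains F twice (at columns 1 and 2), so it is not a permutation.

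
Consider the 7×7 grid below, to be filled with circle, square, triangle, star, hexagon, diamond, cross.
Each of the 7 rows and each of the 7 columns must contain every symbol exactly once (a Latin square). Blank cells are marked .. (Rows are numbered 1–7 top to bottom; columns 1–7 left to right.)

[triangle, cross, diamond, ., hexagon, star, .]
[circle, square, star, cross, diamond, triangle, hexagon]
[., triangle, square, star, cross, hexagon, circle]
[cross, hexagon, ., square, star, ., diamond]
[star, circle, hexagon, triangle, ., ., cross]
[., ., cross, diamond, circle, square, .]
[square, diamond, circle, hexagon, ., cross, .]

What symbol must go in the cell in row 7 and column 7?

Row 1, column 4: row 1 has {triangle, star, hexagon, diamond, cross} and column 4 has {square, triangle, star, hexagon, diamond, cross}, leaving only circle.
Row 1, column 7: row 1 has {circle, triangle, star, hexagon, diamond, cross} and column 7 has {circle, hexagon, diamond, cross}, leaving only square.
Row 3, column 1: row 3 has {circle, square, triangle, star, hexagon, cross} and column 1 has {circle, square, triangle, star, cross}, leaving only diamond.
Row 4, column 3: row 4 has {square, star, hexagon, diamond, cross} and column 3 has {circle, square, star, hexagon, diamond, cross}, leaving only triangle.
Row 4, column 6: row 4 has {square, triangle, star, hexagon, diamond, cross} and column 6 has {square, triangle, star, hexagon, cross}, leaving only circle.
Row 5, column 5: row 5 has {circle, triangle, star, hexagon, cross} and column 5 has {circle, star, hexagon, diamond, cross}, leaving only square.
Row 5, column 6: row 5 has {circle, square, triangle, star, hexagon, cross} and column 6 has {circle, square, triangle, star, hexagon, cross}, leaving only diamond.
Row 6, column 1: row 6 has {circle, square, diamond, cross} and column 1 has {circle, square, triangle, star, diamond, cross}, leaving only hexagon.
Row 6, column 2: row 6 has {circle, square, hexagon, diamond, cross} and column 2 has {circle, square, triangle, hexagon, diamond, cross}, leaving only star.
Row 6, column 7: row 6 has {circle, square, star, hexagon, diamond, cross} and column 7 has {circle, square, hexagon, diamond, cross}, leaving only triangle.
Row 7 already has {circle, square, hexagon, diamond, cross} and column 7 already has {circle, square, triangle, hexagon, diamond, cross}, so row 7, column 7 must be star.

star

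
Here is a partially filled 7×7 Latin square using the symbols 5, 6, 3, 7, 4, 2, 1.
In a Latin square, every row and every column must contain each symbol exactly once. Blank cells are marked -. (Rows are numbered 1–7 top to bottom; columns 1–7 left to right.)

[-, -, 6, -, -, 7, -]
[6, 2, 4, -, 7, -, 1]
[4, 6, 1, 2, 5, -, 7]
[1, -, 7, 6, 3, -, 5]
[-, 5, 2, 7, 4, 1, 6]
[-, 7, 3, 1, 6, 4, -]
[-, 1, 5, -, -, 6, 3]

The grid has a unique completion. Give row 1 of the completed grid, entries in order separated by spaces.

Row 3, column 6: row 3 has {5, 6, 7, 4, 2, 1} and column 6 has {6, 7, 4, 1}, leaving only 3.
Row 2, column 6: row 2 has {6, 7, 4, 2, 1} and column 6 has {6, 3, 7, 4, 1}, leaving only 5.
Row 2, column 4: row 2 has {5, 6, 7, 4, 2, 1} and column 4 has {6, 7, 2, 1}, leaving only 3.
Row 4, column 2: row 4 has {5, 6, 3, 7, 1} and column 2 has {5, 6, 7, 2, 1}, leaving only 4.
Row 1, column 2: row 1 has {6, 7} and column 2 has {5, 6, 7, 4, 2, 1}, leaving only 3.
Row 4, column 6: row 4 has {5, 6, 3, 7, 4, 1} and column 6 has {5, 6, 3, 7, 4, 1}, leaving only 2.
Row 5, column 1: row 5 has {5, 6, 7, 4, 2, 1} and column 1 has {6, 4, 1}, leaving only 3.
Row 6, column 7: row 6 has {6, 3, 7, 4, 1} and column 7 has {5, 6, 3, 7, 1}, leaving only 2.
Row 1, column 7: row 1 has {6, 3, 7} and column 7 has {5, 6, 3, 7, 2, 1}, leaving only 4.
Row 1, column 4: row 1 has {6, 3, 7, 4} and column 4 has {6, 3, 7, 2, 1}, leaving only 5.
Row 1, column 1: row 1 has {5, 6, 3, 7, 4} and column 1 has {6, 3, 4, 1}, leaving only 2.
Row 1, column 5: row 1 has {5, 6, 3, 7, 4, 2} and column 5 has {5, 6, 3, 7, 4}, leaving only 1.
So row 1 reads: 2 3 6 5 1 7 4.

2 3 6 5 1 7 4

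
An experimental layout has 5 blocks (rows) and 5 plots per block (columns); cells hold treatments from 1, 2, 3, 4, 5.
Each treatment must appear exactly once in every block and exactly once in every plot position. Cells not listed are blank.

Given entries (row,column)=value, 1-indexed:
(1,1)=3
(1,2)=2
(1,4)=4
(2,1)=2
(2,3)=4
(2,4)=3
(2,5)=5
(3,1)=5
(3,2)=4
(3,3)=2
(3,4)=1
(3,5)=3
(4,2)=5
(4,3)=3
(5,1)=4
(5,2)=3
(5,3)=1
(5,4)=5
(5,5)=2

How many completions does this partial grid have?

1

Block 1, plot 3: eliminating its block and plot leaves {5}.
Block 1, plot 5: eliminating its block and plot leaves {1}.
Block 2, plot 2: eliminating its block and plot leaves {1}.
Block 4, plot 1: eliminating its block and plot leaves {1}.
Block 4, plot 4: eliminating its block and plot leaves {2}.
Block 4, plot 5: eliminating its block and plot leaves {1, 4}.
Only one assignment across all blanks avoids any block or plot repeat, giving 1 completion.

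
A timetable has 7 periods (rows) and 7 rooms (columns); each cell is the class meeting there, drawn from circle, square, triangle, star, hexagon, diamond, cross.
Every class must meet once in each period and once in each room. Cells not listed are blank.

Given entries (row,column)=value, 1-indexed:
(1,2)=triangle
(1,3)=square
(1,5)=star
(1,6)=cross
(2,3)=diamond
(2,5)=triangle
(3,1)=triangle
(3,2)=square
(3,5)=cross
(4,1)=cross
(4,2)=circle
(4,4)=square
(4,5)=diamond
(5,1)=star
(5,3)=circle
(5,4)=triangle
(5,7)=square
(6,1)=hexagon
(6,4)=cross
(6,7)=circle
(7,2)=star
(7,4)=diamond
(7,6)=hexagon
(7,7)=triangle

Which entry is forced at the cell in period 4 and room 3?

hexagon

Period 5, room 5: period 5 has {circle, square, triangle, star} and room 5 has {triangle, star, diamond, cross}, leaving only hexagon.
Period 5, room 6: period 5 has {circle, square, triangle, star, hexagon} and room 6 has {hexagon, cross}, leaving only diamond.
Period 5, room 2: period 5 has {circle, square, triangle, star, hexagon, diamond} and room 2 has {circle, square, triangle, star}, leaving only cross.
Period 2, room 2: period 2 has {triangle, diamond} and room 2 has {circle, square, triangle, star, cross}, leaving only hexagon.
Period 6, room 2: period 6 has {circle, hexagon, cross} and room 2 has {circle, square, triangle, star, hexagon, cross}, leaving only diamond.
Period 6, room 5: period 6 has {circle, hexagon, diamond, cross} and room 5 has {triangle, star, hexagon, diamond, cross}, leaving only square.
Period 7, room 3: period 7 has {triangle, star, hexagon, diamond} and room 3 has {circle, square, diamond}, leaving only cross.
Period 7, room 5: period 7 has {triangle, star, hexagon, diamond, cross} and room 5 has {square, triangle, star, hexagon, diamond, cross}, leaving only circle.
Period 7, room 1: period 7 has {circle, triangle, star, hexagon, diamond, cross} and room 1 has {triangle, star, hexagon, cross}, leaving only square.
Period 2, room 1: period 2 has {triangle, hexagon, diamond} and room 1 has {square, triangle, star, hexagon, cross}, leaving only circle.
Period 1, room 1: period 1 has {square, triangle, star, cross} and room 1 has {circle, square, triangle, star, hexagon, cross}, leaving only diamond.
Period 1, room 7: period 1 has {square, triangle, star, diamond, cross} and room 7 has {circle, square, triangle}, leaving only hexagon.
Period 1, room 4: period 1 has {square, triangle, star, hexagon, diamond, cross} and room 4 has {square, triangle, diamond, cross}, leaving only circle.
Period 2, room 4: period 2 has {circle, triangle, hexagon, diamond} and room 4 has {circle, square, triangle, diamond, cross}, leaving only star.
Period 2, room 6: period 2 has {circle, triangle, star, hexagon, diamond} and room 6 has {hexagon, diamond, cross}, leaving only square.
Period 2, room 7: period 2 has {circle, square, triangle, star, hexagon, diamond} and room 7 has {circle, square, triangle, hexagon}, leaving only cross.
Period 3, room 4: period 3 has {square, triangle, cross} and room 4 has {circle, square, triangle, star, diamond, cross}, leaving only hexagon.
Period 3, room 3: period 3 has {square, triangle, hexagon, cross} and room 3 has {circle, square, diamond, cross}, leaving only star.
Period 3, room 6: period 3 has {square, triangle, star, hexagon, cross} and room 6 has {square, hexagon, diamond, cross}, leaving only circle.
Period 3, room 7: period 3 has {circle, square, triangle, star, hexagon, cross} and room 7 has {circle, square, triangle, hexagon, cross}, leaving only diamond.
Period 4, room 7: period 4 has {circle, square, diamond, cross} and room 7 has {circle, square, triangle, hexagon, diamond, cross}, leaving only star.
Period 4, room 6: period 4 has {circle, square, star, diamond, cross} and room 6 has {circle, square, hexagon, diamond, cross}, leaving only triangle.
Period 4 already has {circle, square, triangle, star, diamond, cross} and room 3 already has {circle, square, star, diamond, cross}, so period 4, room 3 must be hexagon.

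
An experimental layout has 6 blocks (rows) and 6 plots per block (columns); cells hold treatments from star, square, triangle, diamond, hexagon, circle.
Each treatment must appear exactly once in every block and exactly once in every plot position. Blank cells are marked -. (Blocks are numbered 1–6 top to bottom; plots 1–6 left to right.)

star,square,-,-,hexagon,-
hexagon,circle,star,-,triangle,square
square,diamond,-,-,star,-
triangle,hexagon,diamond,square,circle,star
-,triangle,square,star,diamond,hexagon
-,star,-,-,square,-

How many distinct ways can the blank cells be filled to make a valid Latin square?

4

Block 1, plot 3: eliminating its block and plot leaves {triangle, circle}.
Block 1, plot 4: eliminating its block and plot leaves {triangle, diamond, circle}.
Block 1, plot 6: eliminating its block and plot leaves {triangle, diamond, circle}.
Block 2, plot 4: eliminating its block and plot leaves {diamond}.
Block 3, plot 3: eliminating its block and plot leaves {triangle, hexagon, circle}.
Block 3, plot 4: eliminating its block and plot leaves {triangle, hexagon, circle}.
Block 3, plot 6: eliminating its block and plot leaves {triangle, circle}.
Block 5, plot 1: eliminating its block and plot leaves {circle}.
Block 6, plot 1: eliminating its block and plot leaves {diamond, circle}.
Block 6, plot 3: eliminating its block and plot leaves {triangle, hexagon, circle}.
Block 6, plot 4: eliminating its block and plot leaves {triangle, diamond, hexagon, circle}.
Block 6, plot 6: eliminating its block and plot leaves {triangle, diamond, circle}.
Enumerating the assignments across these blanks that avoid any block or plot repeat gives 4 completions.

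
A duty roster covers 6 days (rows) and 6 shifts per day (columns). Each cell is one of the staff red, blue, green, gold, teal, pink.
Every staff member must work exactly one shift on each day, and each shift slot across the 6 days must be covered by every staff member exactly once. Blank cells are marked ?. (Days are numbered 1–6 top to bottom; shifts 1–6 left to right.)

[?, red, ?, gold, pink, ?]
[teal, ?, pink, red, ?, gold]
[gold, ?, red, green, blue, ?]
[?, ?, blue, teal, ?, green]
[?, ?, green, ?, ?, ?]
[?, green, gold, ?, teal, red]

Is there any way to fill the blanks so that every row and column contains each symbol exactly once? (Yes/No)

Yes

No day or shift among the givens repeats a symbol, and propagating forced cells runs into no contradiction.
One valid completion exists (for instance, green red teal gold pink blue / teal blue pink red green gold / gold teal red green blue pink / pink gold blue teal red green / red pink green blue gold teal / blue green gold pink teal red).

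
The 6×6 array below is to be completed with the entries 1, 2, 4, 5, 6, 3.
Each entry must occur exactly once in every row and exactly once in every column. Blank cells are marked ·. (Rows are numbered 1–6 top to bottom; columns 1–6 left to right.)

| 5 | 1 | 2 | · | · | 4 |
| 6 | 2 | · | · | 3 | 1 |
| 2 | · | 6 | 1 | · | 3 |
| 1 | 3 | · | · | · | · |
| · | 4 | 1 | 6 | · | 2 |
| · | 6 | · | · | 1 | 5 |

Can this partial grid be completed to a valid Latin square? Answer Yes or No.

No row or column among the givens repeats a symbol, and propagating forced cells runs into no contradiction.
One valid completion exists (for instance, 5 1 2 3 6 4 / 6 2 5 4 3 1 / 2 5 6 1 4 3 / 1 3 4 5 2 6 / 3 4 1 6 5 2 / 4 6 3 2 1 5).

Yes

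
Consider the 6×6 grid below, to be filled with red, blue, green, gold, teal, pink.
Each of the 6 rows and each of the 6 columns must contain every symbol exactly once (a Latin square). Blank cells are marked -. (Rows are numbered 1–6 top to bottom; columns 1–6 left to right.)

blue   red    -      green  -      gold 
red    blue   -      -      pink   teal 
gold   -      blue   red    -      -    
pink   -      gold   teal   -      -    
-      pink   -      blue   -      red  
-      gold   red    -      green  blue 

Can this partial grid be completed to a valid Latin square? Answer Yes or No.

Row 1, column 5: row 1 has {red, blue, green, gold} and column 5 has {green, pink}, so it must be teal.
Now row 3, column 5: row 3 together with column 5 already contain {red, blue, green, gold, teal, pink} — every symbol — so nothing can go there. The grid has no valid completion.

No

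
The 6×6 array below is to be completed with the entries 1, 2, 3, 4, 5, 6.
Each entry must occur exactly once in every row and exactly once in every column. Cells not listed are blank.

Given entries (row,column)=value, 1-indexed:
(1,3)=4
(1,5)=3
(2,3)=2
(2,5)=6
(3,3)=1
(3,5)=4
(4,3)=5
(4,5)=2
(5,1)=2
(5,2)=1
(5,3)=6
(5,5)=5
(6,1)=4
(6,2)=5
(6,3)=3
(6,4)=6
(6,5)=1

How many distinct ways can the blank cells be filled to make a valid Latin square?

Row 1, column 1: eliminating its row and column leaves {1, 5, 6}.
Row 1, column 2: eliminating its row and column leaves {2, 6}.
Row 1, column 4: eliminating its row and column leaves {1, 2, 5}.
Row 1, column 6: eliminating its row and column leaves {1, 2, 5, 6}.
Row 2, column 1: eliminating its row and column leaves {1, 3, 5}.
Row 2, column 2: eliminating its row and column leaves {3, 4}.
Row 2, column 4: eliminating its row and column leaves {1, 3, 4, 5}.
Row 2, column 6: eliminating its row and column leaves {1, 3, 4, 5}.
Row 3, column 1: eliminating its row and column leaves {3, 5, 6}.
Row 3, column 2: eliminating its row and column leaves {2, 3, 6}.
Row 3, column 4: eliminating its row and column leaves {2, 3, 5}.
Row 3, column 6: eliminating its row and column leaves {2, 3, 5, 6}.
Row 4, column 1: eliminating its row and column leaves {1, 3, 6}.
Row 4, column 2: eliminating its row and column leaves {3, 4, 6}.
Row 4, column 4: eliminating its row and column leaves {1, 3, 4}.
Row 4, column 6: eliminating its row and column leaves {1, 3, 4, 6}.
Row 5, column 4: eliminating its row and column leaves {3, 4}.
Row 5, column 6: eliminating its row and column leaves {3, 4}.
Row 6, column 6: eliminating its row and column leaves {2}.
Enumerating the assignments across these blanks that avoid any row or column repeat gives 34 completions.

34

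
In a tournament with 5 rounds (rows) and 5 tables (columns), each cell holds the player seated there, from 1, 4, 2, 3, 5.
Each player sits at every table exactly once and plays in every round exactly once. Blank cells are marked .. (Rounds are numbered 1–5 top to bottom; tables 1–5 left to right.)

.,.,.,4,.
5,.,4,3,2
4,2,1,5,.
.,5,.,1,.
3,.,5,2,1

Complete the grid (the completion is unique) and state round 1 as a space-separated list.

Round 2, table 2: round 2 has {4, 2, 3, 5} and table 2 has {2, 5}, leaving only 1.
Round 1, table 2: round 1 has {4} and table 2 has {1, 2, 5}, leaving only 3.
Round 1, table 3: round 1 has {4, 3} and table 3 has {1, 4, 5}, leaving only 2.
Round 1, table 1: round 1 has {4, 2, 3} and table 1 has {4, 3, 5}, leaving only 1.
Round 1, table 5: round 1 has {1, 4, 2, 3} and table 5 has {1, 2}, leaving only 5.
So round 1 reads: 1 3 2 4 5.

1 3 2 4 5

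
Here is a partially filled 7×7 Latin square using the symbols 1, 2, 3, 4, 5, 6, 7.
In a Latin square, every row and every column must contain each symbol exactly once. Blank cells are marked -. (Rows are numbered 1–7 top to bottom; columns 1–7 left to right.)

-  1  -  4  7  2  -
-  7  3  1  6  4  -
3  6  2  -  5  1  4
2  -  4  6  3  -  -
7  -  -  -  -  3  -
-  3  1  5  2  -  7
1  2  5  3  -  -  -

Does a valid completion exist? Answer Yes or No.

Row 1, column 3: row 1 has {1, 2, 4, 7} and column 3 has {1, 2, 3, 4, 5}, so it must be 6.
Now row 5, column 3: row 5 together with column 3 already contain {1, 2, 3, 4, 5, 6, 7} — every symbol — so nothing can go there. The grid has no valid completion.

No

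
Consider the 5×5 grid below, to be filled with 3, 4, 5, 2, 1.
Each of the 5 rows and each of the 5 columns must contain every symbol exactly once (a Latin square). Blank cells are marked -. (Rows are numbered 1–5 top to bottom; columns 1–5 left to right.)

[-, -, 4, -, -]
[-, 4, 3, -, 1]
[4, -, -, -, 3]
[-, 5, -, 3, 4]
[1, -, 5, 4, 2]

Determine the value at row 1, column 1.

Row 1, column 5: row 1 has {4} and column 5 has {3, 4, 2, 1}, leaving only 5.
Row 4, column 1: row 4 has {3, 4, 5} and column 1 has {4, 1}, leaving only 2.
Row 1 already has {4, 5} and column 1 already has {4, 2, 1}, so row 1, column 1 must be 3.

3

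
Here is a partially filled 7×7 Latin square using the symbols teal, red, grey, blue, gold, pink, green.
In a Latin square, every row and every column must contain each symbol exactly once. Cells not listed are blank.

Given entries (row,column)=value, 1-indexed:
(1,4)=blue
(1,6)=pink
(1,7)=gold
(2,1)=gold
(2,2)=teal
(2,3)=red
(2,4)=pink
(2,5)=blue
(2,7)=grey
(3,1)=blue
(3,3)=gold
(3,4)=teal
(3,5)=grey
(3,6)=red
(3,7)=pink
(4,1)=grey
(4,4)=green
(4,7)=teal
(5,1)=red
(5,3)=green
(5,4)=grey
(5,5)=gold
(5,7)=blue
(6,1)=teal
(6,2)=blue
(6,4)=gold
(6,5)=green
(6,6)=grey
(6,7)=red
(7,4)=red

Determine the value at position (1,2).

Row 1, column 1: row 1 has {blue, gold, pink} and column 1 has {teal, red, grey, blue, gold}, leaving only green.
Row 2, column 6: row 2 has {teal, red, grey, blue, gold, pink} and column 6 has {red, grey, pink}, leaving only green.
Row 3, column 2: row 3 has {teal, red, grey, blue, gold, pink} and column 2 has {teal, blue}, leaving only green.
Row 5, column 2: row 5 has {red, grey, blue, gold, green} and column 2 has {teal, blue, green}, leaving only pink.
Row 5, column 6: row 5 has {red, grey, blue, gold, pink, green} and column 6 has {red, grey, pink, green}, leaving only teal.
Row 6, column 3: row 6 has {teal, red, grey, blue, gold, green} and column 3 has {red, gold, green}, leaving only pink.
Row 4, column 3: row 4 has {teal, grey, green} and column 3 has {red, gold, pink, green}, leaving only blue.
Row 4, column 6: row 4 has {teal, grey, blue, green} and column 6 has {teal, red, grey, pink, green}, leaving only gold.
Row 4, column 2: row 4 has {teal, grey, blue, gold, green} and column 2 has {teal, blue, pink, green}, leaving only red.
Row 1 already has {blue, gold, pink, green} and column 2 already has {teal, red, blue, pink, green}, so row 1, column 2 must be grey.

grey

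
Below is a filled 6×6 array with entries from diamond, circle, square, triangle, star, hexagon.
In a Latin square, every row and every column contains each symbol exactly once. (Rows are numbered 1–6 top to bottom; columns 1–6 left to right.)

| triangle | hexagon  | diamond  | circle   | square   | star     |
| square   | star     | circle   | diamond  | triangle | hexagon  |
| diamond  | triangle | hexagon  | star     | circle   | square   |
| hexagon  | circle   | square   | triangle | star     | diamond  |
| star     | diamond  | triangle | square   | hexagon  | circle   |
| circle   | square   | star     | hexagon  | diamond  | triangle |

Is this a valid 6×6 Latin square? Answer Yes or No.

Each row is a permutation of the 6 symbols, and so is each column.

Yes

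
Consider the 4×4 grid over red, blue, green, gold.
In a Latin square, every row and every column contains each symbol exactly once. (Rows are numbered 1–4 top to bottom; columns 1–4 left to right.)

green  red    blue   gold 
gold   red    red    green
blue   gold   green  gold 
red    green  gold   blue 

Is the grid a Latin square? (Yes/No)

Row 3 contains gold twice (at columns 2 and 4); row 2 is also not a permutation.

No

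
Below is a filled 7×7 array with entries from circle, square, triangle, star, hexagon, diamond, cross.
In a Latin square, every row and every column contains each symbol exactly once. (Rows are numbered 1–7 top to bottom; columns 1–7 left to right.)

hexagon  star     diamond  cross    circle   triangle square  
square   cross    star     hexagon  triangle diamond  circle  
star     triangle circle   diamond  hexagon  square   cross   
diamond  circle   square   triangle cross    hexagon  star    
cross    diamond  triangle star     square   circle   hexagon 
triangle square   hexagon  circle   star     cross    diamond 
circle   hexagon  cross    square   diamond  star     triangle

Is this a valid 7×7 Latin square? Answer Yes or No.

Each row is a permutation of the 7 symbols, and so is each column.

Yes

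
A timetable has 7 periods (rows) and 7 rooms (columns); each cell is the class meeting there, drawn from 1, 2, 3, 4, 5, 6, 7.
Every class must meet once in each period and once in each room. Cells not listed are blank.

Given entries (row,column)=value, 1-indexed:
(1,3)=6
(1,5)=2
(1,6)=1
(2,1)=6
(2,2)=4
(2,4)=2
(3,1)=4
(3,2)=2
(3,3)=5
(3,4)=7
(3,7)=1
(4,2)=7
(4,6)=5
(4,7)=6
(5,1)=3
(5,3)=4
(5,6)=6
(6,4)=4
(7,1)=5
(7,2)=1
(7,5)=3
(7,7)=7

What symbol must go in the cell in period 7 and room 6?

4

Period 1, room 1: period 1 has {1, 2, 6} and room 1 has {3, 4, 5, 6}, leaving only 7.
Period 3, room 5: period 3 has {1, 2, 4, 5, 7} and room 5 has {2, 3}, leaving only 6.
Period 3, room 6: period 3 has {1, 2, 4, 5, 6, 7} and room 6 has {1, 5, 6}, leaving only 3.
Period 2, room 6: period 2 has {2, 4, 6} and room 6 has {1, 3, 5, 6}, leaving only 7.
Period 5, room 2: period 5 has {3, 4, 6} and room 2 has {1, 2, 4, 7}, leaving only 5.
Period 1, room 2: period 1 has {1, 2, 6, 7} and room 2 has {1, 2, 4, 5, 7}, leaving only 3.
Period 1, room 4: period 1 has {1, 2, 3, 6, 7} and room 4 has {2, 4, 7}, leaving only 5.
Period 1, room 7: period 1 has {1, 2, 3, 5, 6, 7} and room 7 has {1, 6, 7}, leaving only 4.
Period 5, room 4: period 5 has {3, 4, 5, 6} and room 4 has {2, 4, 5, 7}, leaving only 1.
Period 4, room 4: period 4 has {5, 6, 7} and room 4 has {1, 2, 4, 5, 7}, leaving only 3.
Period 5, room 5: period 5 has {1, 3, 4, 5, 6} and room 5 has {2, 3, 6}, leaving only 7.
Period 5, room 7: period 5 has {1, 3, 4, 5, 6, 7} and room 7 has {1, 4, 6, 7}, leaving only 2.
Period 6, room 2: period 6 has {4} and room 2 has {1, 2, 3, 4, 5, 7}, leaving only 6.
Period 6, room 6: period 6 has {4, 6} and room 6 has {1, 3, 5, 6, 7}, leaving only 2.
Period 7 already has {1, 3, 5, 7} and room 6 already has {1, 2, 3, 5, 6, 7}, so period 7, room 6 must be 4.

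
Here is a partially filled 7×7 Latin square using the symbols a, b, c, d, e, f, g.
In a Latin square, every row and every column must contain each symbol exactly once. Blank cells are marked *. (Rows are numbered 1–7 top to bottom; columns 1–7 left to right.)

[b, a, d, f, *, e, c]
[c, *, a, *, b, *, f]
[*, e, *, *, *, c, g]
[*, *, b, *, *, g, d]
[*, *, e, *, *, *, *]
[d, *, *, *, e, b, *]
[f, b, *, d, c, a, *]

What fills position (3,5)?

d

Row 1, column 5: row 1 has {a, b, c, d, e, f} and column 5 has {b, c, e}, leaving only g.
Row 2, column 6: row 2 has {a, b, c, f} and column 6 has {a, b, c, e, g}, leaving only d.
Row 2, column 2: row 2 has {a, b, c, d, f} and column 2 has {a, b, e}, leaving only g.
Row 2, column 4: row 2 has {a, b, c, d, f, g} and column 4 has {d, f}, leaving only e.
Row 3, column 1: row 3 has {c, e, g} and column 1 has {b, c, d, f}, leaving only a.
Row 3, column 3: row 3 has {a, c, e, g} and column 3 has {a, b, d, e}, leaving only f.
Row 3 already has {a, c, e, f, g} and column 5 already has {b, c, e, g}, so row 3, column 5 must be d.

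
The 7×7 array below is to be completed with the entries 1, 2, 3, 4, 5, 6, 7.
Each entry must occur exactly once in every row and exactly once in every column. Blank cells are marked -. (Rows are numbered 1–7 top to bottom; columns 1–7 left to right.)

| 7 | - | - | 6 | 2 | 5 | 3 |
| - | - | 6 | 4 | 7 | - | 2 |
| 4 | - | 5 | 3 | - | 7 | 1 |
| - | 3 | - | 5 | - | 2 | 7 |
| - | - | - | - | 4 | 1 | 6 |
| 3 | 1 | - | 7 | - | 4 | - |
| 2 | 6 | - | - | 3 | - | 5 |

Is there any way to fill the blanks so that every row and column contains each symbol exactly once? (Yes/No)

Row 6, column 7: row 6 together with column 7 already contain {1, 2, 3, 4, 5, 6, 7} — every symbol — so nothing can go there. The grid has no valid completion.

No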